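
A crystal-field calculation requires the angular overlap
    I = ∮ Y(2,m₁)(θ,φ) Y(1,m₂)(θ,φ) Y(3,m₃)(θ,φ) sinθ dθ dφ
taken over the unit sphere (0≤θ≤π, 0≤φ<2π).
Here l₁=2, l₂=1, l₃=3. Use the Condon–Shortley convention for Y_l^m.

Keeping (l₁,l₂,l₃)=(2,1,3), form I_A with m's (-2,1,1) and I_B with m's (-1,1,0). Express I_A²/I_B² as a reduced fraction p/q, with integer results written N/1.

Shared (l₁,l₂,l₃)=(2,1,3): N and (l;000)² cancel in I_A²/I_B².
A: Δ = 0!·4!·2!/7! = 1/105; Racah Σ t=0..0: t=0:+1/48 = 1/48; ⇒ 3j(2 1 3; -2 1 1)² = 1/105, sgn +1
B: Δ = 0!·4!·2!/7! = 1/105; Racah Σ t=0..0: t=0:+1/12 = 1/12; ⇒ 3j(2 1 3; -1 1 0)² = 1/35, sgn -1
I_A²/I_B² = (1/105)/(1/35) = 1/3

1/3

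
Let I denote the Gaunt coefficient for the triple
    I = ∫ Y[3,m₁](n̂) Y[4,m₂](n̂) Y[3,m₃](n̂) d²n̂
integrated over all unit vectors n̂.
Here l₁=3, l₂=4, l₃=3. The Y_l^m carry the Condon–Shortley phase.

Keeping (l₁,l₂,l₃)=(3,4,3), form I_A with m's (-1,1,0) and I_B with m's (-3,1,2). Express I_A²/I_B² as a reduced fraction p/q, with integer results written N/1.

1/2

l's match ⇒ only the (l;m) 3-j factors differ between A and B.
A: triangle coeff Δ(3,4,3) = 1/34650; Σ_t [2,4]: t=2:+1/48 t=3:−1/24 t=4:+1/288 = -5/288; (3j)²=5/462 [(3 4 3; -1 1 0)], sign=+1
B: triangle coeff Δ(3,4,3) = 1/34650; Σ_t [4,4]: t=4:+1/288 = 1/288; (3j)²=5/231 [(3 4 3; -3 1 2)], sign=-1
I_A²/I_B² = (5/462)/(5/231) = 1/2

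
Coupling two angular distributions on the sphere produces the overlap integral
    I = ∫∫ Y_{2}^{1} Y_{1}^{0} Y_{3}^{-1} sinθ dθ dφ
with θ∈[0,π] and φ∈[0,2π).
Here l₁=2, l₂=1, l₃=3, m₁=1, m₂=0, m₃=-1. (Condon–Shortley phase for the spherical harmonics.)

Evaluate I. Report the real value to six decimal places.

Rules hold: Σm=0, L=6 even, 1≤3≤3.
N = 5·3·7 = 105
Δ = 0!·4!·2!/7! = 1/105
Racah Σ t=0..0: t=0:+1/4 = 1/4
⇒ 3j(2 1 3; 0 0 0)² = 3/35, sgn -1
Racah Σ t=0..0: t=0:+1/6 = 1/6
⇒ 3j(2 1 3; 1 0 -1)² = 8/105, sgn +1
4πI² = N·(3j₀)²·(3jₘ)² = 24/35
I = -1·√(0.685714/4π) = -0.23359668

-0.233597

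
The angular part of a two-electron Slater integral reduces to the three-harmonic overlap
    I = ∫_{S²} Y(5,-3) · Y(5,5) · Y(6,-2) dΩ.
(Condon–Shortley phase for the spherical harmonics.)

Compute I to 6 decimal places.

Rules hold: Σm=0, L=16 even, 0≤6≤10.
N = 11·11·13 = 1573
Δ = 4!·6!·6!/17! = 1/28588560
Racah Σ t=0..4: t=0:+1/345600 t=1:−1/13824 t=2:+1/5184 t=3:−1/13824 t=4:+1/345600 = 7/129600
⇒ 3j(5 5 6; 0 0 0)² = 80/7293, sgn +1
Racah Σ t=4..4: t=4:+1/829440 = 1/829440
⇒ 3j(5 5 6; -3 5 -2)² = 35/2431, sgn +1
4πI² = N·(3j₀)²·(3jₘ)² = 2800/11271
I = +1·√(0.248425/4π) = 0.14060244

0.140602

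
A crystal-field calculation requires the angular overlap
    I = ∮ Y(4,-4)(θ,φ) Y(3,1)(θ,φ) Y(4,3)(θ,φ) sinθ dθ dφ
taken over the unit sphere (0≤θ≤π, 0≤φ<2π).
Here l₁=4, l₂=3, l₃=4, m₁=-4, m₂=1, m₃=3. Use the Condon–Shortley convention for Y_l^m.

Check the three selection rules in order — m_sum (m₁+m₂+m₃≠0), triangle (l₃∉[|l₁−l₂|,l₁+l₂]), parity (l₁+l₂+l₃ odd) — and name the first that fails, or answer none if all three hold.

azimuthal sum: -4 + 1 + 3 = 0  ✓
1 ≤ 4 ≤ 7 (triangle on l)  ✓
L = 4 + 3 + 4 = 11 (odd)  ✗

parity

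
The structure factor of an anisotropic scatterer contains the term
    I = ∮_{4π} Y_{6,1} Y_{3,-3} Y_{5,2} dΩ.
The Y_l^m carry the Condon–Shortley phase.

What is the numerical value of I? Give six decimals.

Rules hold: Σm=0, L=14 even, 3≤5≤9.
N = 13·7·11 = 1001
Δ = 4!·8!·2!/15! = 1/675675
Racah Σ t=1..3: t=1:−1/8640 t=2:+1/2304 t=3:−1/8640 = 7/34560
⇒ 3j(6 3 5; 0 0 0)² = 7/429, sgn -1
Racah Σ t=0..0: t=0:+1/34560 = 1/34560
⇒ 3j(6 3 5; 1 -3 2)² = 7/429, sgn -1
4πI² = N·(3j₀)²·(3jₘ)² = 343/1287
I = +1·√(0.266511/4π) = 0.14563067

0.145631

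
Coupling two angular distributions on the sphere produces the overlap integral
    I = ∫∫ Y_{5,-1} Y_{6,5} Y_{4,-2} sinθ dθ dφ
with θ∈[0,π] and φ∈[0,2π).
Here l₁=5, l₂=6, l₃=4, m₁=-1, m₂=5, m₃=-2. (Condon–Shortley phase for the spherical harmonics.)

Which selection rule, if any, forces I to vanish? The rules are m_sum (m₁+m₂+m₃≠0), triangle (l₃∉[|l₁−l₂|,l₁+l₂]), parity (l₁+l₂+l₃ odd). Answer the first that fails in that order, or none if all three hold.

azimuthal sum: -1 + 5 − 2 = 2  ✗
1 ≤ 4 ≤ 11 (triangle on l)
L = 5 + 6 + 4 = 15 (odd)

m_sum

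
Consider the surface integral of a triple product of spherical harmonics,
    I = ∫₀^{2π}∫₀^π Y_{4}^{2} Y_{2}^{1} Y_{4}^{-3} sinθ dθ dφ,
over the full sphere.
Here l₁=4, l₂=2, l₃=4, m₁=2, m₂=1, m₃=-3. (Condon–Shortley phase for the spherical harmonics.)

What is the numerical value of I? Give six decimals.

Checks pass: Σm=0; 10 even; l₃=4∈[2,6].
(2·4+1)(2·2+1)(2·4+1) = 405
Δ: 2! 6! 2! / 11! → 1/13860
sum: t=0:+1/192 t=1:−1/36 t=2:+1/192 = -5/288
3j²(4 2 4; 0 0 0) = Δ·Π!·Σ² = 20/693  (sign -1)
sum: t=1:−1/240 t=2:+1/1440 = -1/288
3j²(4 2 4; 2 1 -3) = Δ·Π!·Σ² = 5/132  (sign +1)
combine: 4πI² = 405·20/693·5/132 = 375/847
take √, sign -1: I = -0.18770204

-0.187702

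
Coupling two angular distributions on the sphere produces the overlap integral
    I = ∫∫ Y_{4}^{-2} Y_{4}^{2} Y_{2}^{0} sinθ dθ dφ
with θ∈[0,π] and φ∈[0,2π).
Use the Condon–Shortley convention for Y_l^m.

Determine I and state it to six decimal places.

0.065536

Checks pass: Σm=0; 10 even; l₃=2∈[0,8].
(2·4+1)(2·4+1)(2·2+1) = 405
Δ: 6! 2! 2! / 11! → 1/13860
sum: t=2:+1/192 t=3:−1/36 t=4:+1/192 = -5/288
3j²(4 4 2; 0 0 0) = Δ·Π!·Σ² = 20/693  (sign -1)
sum: t=4:+1/192 t=5:−1/120 t=6:+1/2880 = -1/360
3j²(4 4 2; -2 2 0) = Δ·Π!·Σ² = 16/3465  (sign -1)
combine: 4πI² = 405·20/693·16/3465 = 320/5929
take √, sign +1: I = 0.06553591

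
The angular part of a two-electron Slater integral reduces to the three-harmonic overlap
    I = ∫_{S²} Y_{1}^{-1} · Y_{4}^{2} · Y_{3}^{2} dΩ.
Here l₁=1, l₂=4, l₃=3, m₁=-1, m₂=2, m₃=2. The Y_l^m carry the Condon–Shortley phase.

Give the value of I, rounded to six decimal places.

0.000000

-1 + 2 + 2 = 3 ≠ 0: azimuthal integral kills it; I = 0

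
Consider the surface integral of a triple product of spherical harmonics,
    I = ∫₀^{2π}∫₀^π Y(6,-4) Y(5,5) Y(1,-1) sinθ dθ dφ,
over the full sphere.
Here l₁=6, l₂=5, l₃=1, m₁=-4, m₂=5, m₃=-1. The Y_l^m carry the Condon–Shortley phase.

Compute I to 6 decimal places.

m-sum 0 ✓  L=12 even ✓  1≤1≤11 ✓
Π(2lᵢ+1) = 13×11×3 = 429
triangle coeff Δ(6,5,1) = 1/858
Σ_t [5,5]: t=5:−1/14400 = -1/14400
(3j)²=6/143 [(6 5 1; 0 0 0)], sign=+1
Σ_t [10,10]: t=10:+1/7257600 = 1/7257600
(3j)²=1/858 [(6 5 1; -4 5 -1)], sign=+1
⇒ 4πI² = 3/143
I = (+1)√(3/143/(4π)) = 0.04085899

0.040859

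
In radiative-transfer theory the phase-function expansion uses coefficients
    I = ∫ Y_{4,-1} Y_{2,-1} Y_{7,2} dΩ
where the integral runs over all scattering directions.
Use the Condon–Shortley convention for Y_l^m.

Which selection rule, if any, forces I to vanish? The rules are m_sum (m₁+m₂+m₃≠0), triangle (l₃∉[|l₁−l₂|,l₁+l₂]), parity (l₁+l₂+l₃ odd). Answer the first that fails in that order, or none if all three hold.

azimuthal sum: -1 − 1 + 2 = 0  ✓
2 ≤ 7 ≤ 6 (triangle on l)  ✗
L = 4 + 2 + 7 = 13 (odd)

triangle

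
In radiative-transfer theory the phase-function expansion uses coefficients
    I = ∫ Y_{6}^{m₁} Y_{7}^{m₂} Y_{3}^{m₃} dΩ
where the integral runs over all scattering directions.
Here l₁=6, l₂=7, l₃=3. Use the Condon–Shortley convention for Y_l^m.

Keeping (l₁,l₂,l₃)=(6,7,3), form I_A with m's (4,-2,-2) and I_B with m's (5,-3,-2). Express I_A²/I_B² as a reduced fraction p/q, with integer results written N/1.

6400/3971

l's match ⇒ only the (l;m) 3-j factors differ between A and B.
A: triangle coeff Δ(6,7,3) = 1/2042040; Σ_t [1,2]: t=1:−1/8709120 t=2:+1/967680 = 1/1088640; (3j)²=800/51051 [(6 7 3; 4 -2 -2)], sign=-1
B: triangle coeff Δ(6,7,3) = 1/2042040; Σ_t [0,1]: t=0:+1/87091200 t=1:−1/4354560 = -19/87091200; (3j)²=361/37128 [(6 7 3; 5 -3 -2)], sign=+1
I_A²/I_B² = (800/51051)/(361/37128) = 6400/3971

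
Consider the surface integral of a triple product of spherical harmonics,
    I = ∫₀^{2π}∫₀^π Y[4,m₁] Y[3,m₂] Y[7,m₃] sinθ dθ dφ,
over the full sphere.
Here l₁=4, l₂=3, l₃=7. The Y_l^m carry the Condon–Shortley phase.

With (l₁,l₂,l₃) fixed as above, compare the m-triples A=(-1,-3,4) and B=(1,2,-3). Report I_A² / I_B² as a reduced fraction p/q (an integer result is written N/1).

11/24

Same 4,3,7: normalisation and zero-m 3j drop out of the ratio.
A: Δ: 0! 8! 6! / 15! → 1/45045; sum: t=0:+1/518400 = 1/518400; 3j²(4 3 7; -1 -3 4) = Δ·Π!·Σ² = 2/195  (sign -1)
B: Δ: 0! 8! 6! / 15! → 1/45045; sum: t=0:+1/86400 = 1/86400; 3j²(4 3 7; 1 2 -3) = Δ·Π!·Σ² = 16/715  (sign +1)
I_A²/I_B² = (2/195)/(16/715) = 11/24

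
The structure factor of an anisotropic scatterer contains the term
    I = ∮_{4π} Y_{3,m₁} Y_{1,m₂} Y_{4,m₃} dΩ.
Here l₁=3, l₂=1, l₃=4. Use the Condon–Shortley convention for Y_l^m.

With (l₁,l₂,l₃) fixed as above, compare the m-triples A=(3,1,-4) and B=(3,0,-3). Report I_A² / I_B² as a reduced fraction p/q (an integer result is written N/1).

4/1

Shared (l₁,l₂,l₃)=(3,1,4): N and (l;000)² cancel in I_A²/I_B².
A: Δ = 0!·6!·2!/9! = 1/252; Racah Σ t=0..0: t=0:+1/1440 = 1/1440; ⇒ 3j(3 1 4; 3 1 -4)² = 1/9, sgn +1
B: Δ = 0!·6!·2!/9! = 1/252; Racah Σ t=0..0: t=0:+1/720 = 1/720; ⇒ 3j(3 1 4; 3 0 -3)² = 1/36, sgn -1
I_A²/I_B² = (1/9)/(1/36) = 4/1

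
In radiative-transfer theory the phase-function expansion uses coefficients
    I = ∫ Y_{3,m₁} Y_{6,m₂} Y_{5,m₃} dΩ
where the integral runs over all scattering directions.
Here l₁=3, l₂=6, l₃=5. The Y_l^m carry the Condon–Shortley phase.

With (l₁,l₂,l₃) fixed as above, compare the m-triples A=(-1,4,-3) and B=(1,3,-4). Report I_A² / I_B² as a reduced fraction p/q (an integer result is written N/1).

5/12

Same 3,6,5: normalisation and zero-m 3j drop out of the ratio.
A: Δ: 4! 2! 8! / 15! → 1/675675; sum: t=2:+1/322560 t=3:−1/30240 t=4:+1/69120 = -1/64512; 3j²(3 6 5; -1 4 -3) = Δ·Π!·Σ² = 10/1001  (sign -1)
B: Δ: 4! 2! 8! / 15! → 1/675675; sum: t=1:−1/241920 t=2:+1/40320 = 1/48384; 3j²(3 6 5; 1 3 -4) = Δ·Π!·Σ² = 24/1001  (sign -1)
I_A²/I_B² = (10/1001)/(24/1001) = 5/12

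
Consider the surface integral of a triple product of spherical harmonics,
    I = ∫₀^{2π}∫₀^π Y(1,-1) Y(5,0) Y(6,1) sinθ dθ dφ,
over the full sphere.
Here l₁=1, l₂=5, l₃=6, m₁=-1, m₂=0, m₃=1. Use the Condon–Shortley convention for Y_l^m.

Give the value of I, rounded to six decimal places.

m-sum 0 ✓  L=12 even ✓  4≤6≤6 ✓
Π(2lᵢ+1) = 3×11×13 = 429
triangle coeff Δ(1,5,6) = 1/858
Σ_t [0,0]: t=0:+1/14400 = 1/14400
(3j)²=6/143 [(1 5 6; 0 0 0)], sign=+1
Σ_t [0,0]: t=0:+1/28800 = 1/28800
(3j)²=7/286 [(1 5 6; -1 0 1)], sign=-1
⇒ 4πI² = 63/143
I = (-1)√(63/143/(4π)) = -0.18723944

-0.187239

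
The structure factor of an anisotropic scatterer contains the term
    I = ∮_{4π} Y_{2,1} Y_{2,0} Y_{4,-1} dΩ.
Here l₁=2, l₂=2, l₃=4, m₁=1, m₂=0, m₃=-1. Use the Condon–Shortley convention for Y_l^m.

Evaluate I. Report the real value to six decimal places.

m-sum 0 ✓  L=8 even ✓  0≤4≤4 ✓
Π(2lᵢ+1) = 5×5×9 = 225
triangle coeff Δ(2,2,4) = 1/630
Σ_t [0,0]: t=0:+1/16 = 1/16
(3j)²=2/35 [(2 2 4; 0 0 0)], sign=+1
Σ_t [0,0]: t=0:+1/24 = 1/24
(3j)²=1/21 [(2 2 4; 1 0 -1)], sign=-1
⇒ 4πI² = 30/49
I = (-1)√(30/49/(4π)) = -0.22072812

-0.220728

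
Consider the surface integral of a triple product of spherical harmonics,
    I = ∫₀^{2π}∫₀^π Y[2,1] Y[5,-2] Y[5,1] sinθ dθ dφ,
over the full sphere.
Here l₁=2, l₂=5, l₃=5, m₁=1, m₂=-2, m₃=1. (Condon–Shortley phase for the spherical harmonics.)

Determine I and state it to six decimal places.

m-sum 0 ✓  L=12 even ✓  3≤5≤7 ✓
Π(2lᵢ+1) = 5×11×11 = 605
triangle coeff Δ(2,5,5) = 1/38610
Σ_t [0,2]: t=0:+1/2880 t=1:−1/576 t=2:+1/2880 = -1/960
(3j)²=10/429 [(2 5 5; 0 0 0)], sign=+1
Σ_t [0,1]: t=0:+1/1440 t=1:−1/2880 = 1/2880
(3j)²=7/715 [(2 5 5; 1 -2 1)], sign=+1
⇒ 4πI² = 70/507
I = (+1)√(70/507/(4π)) = 0.10481902

0.104819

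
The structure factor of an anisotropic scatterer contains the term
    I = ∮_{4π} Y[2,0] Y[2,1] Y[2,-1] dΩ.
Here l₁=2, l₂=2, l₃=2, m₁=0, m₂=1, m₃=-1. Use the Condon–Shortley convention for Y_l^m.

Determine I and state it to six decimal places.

Checks pass: Σm=0; 6 even; l₃=2∈[0,4].
(2·2+1)(2·2+1)(2·2+1) = 125
Δ: 2! 2! 2! / 7! → 1/630
sum: t=0:+1/8 t=1:−1/1 t=2:+1/8 = -3/4
3j²(2 2 2; 0 0 0) = Δ·Π!·Σ² = 2/35  (sign -1)
sum: t=1:−1/2 t=2:+1/4 = -1/4
3j²(2 2 2; 0 1 -1) = Δ·Π!·Σ² = 1/70  (sign +1)
combine: 4πI² = 125·2/35·1/70 = 5/49
take √, sign -1: I = -0.09011188

-0.090112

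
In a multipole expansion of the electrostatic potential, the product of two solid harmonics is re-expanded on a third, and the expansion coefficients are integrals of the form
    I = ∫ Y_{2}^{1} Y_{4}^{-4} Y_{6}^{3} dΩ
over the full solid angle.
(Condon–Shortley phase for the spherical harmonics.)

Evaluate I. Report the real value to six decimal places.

Rules hold: Σm=0, L=12 even, 2≤6≤6.
N = 5·9·13 = 585
Δ = 0!·4!·8!/13! = 1/6435
Racah Σ t=0..0: t=0:+1/2304 = 1/2304
⇒ 3j(2 4 6; 0 0 0)² = 5/143, sgn +1
Racah Σ t=0..0: t=0:+1/241920 = 1/241920
⇒ 3j(2 4 6; 1 -4 3)² = 1/715, sgn -1
4πI² = N·(3j₀)²·(3jₘ)² = 45/1573
I = -1·√(0.0286078/4π) = -0.04771303

-0.047713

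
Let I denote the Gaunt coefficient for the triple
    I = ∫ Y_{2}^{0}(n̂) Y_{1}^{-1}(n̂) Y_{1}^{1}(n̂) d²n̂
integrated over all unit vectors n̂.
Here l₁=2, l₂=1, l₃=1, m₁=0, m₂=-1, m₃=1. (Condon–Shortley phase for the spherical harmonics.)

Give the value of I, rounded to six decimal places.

0.126157

Checks pass: Σm=0; 4 even; l₃=1∈[1,3].
(2·2+1)(2·1+1)(2·1+1) = 45
Δ: 2! 2! 0! / 5! → 1/30
sum: t=1:−1/1 = -1/1
3j²(2 1 1; 0 0 0) = Δ·Π!·Σ² = 2/15  (sign +1)
sum: t=0:+1/4 = 1/4
3j²(2 1 1; 0 -1 1) = Δ·Π!·Σ² = 1/30  (sign +1)
combine: 4πI² = 45·2/15·1/30 = 1/5
take √, sign +1: I = 0.12615663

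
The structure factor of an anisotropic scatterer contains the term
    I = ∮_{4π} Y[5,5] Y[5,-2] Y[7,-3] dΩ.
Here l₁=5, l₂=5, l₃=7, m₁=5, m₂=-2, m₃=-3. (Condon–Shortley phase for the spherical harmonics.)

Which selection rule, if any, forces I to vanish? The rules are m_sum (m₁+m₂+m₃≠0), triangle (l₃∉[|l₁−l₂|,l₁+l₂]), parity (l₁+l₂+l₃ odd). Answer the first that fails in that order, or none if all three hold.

m₁+m₂+m₃ = 5 − 2 − 3 = 0  ✓
triangle: |5−5|=0 ≤ l₃=7 ≤ 5+5=10  ✓
parity: l₁+l₂+l₃ = 17 is odd  ✗

parity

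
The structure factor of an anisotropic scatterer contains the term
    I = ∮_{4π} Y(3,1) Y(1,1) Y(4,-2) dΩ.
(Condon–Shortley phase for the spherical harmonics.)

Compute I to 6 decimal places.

Rules hold: Σm=0, L=8 even, 2≤4≤4.
N = 7·3·9 = 189
Δ = 0!·6!·2!/9! = 1/252
Racah Σ t=0..0: t=0:+1/36 = 1/36
⇒ 3j(3 1 4; 0 0 0)² = 4/63, sgn +1
Racah Σ t=0..0: t=0:+1/96 = 1/96
⇒ 3j(3 1 4; 1 1 -2)² = 5/84, sgn +1
4πI² = N·(3j₀)²·(3jₘ)² = 5/7
I = +1·√(0.714286/4π) = 0.23841361

0.238414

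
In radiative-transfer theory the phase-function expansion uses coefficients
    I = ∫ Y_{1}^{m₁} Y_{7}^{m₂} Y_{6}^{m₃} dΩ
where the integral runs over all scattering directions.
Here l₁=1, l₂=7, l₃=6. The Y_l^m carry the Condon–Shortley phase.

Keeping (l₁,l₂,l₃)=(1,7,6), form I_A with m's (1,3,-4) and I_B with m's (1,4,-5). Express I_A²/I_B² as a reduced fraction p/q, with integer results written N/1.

l's match ⇒ only the (l;m) 3-j factors differ between A and B.
A: triangle coeff Δ(1,7,6) = 1/1365; Σ_t [0,0]: t=0:+1/14515200 = 1/14515200; (3j)²=2/455 [(1 7 6; 1 3 -4)], sign=+1
B: triangle coeff Δ(1,7,6) = 1/1365; Σ_t [0,0]: t=0:+1/79833600 = 1/79833600; (3j)²=1/455 [(1 7 6; 1 4 -5)], sign=-1
I_A²/I_B² = (2/455)/(1/455) = 2/1

2/1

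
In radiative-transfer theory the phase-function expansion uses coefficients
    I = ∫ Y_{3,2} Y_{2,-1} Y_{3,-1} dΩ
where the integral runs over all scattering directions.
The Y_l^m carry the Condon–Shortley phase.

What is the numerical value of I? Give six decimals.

0.162868

m-sum 0 ✓  L=8 even ✓  1≤3≤5 ✓
Π(2lᵢ+1) = 7×5×7 = 245
triangle coeff Δ(3,2,3) = 1/3780
Σ_t [0,2]: t=0:+1/24 t=1:−1/4 t=2:+1/24 = -1/6
(3j)²=4/105 [(3 2 3; 0 0 0)], sign=+1
Σ_t [0,1]: t=0:+1/12 t=1:−1/48 = 1/16
(3j)²=1/28 [(3 2 3; 2 -1 -1)], sign=+1
⇒ 4πI² = 1/3
I = (+1)√(1/3/(4π)) = 0.16286750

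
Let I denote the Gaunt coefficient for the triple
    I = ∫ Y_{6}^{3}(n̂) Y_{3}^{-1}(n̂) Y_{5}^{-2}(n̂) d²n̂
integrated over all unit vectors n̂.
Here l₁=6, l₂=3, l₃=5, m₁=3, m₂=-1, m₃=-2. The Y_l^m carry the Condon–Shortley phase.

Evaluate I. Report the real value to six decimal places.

-0.152880

Rules hold: Σm=0, L=14 even, 3≤5≤9.
N = 13·7·11 = 1001
Δ = 4!·8!·2!/15! = 1/675675
Racah Σ t=1..3: t=1:−1/8640 t=2:+1/2304 t=3:−1/8640 = 7/34560
⇒ 3j(6 3 5; 0 0 0)² = 7/429, sgn -1
Racah Σ t=0..2: t=0:+1/34560 t=1:−1/8640 t=2:+1/40320 = -1/16128
⇒ 3j(6 3 5; 3 -1 -2)² = 18/1001, sgn +1
4πI² = N·(3j₀)²·(3jₘ)² = 42/143
I = -1·√(0.293706/4π) = -0.15288036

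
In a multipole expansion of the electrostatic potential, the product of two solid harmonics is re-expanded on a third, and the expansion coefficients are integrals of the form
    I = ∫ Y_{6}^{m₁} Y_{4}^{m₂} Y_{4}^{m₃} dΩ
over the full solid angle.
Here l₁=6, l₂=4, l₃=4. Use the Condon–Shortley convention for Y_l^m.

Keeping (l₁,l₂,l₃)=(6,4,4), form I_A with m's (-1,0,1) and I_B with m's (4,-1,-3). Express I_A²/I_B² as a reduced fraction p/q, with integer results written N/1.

Same 6,4,4: normalisation and zero-m 3j drop out of the ratio.
A: Δ: 6! 6! 2! / 15! → 1/1261260; sum: t=2:+1/11520 t=3:−1/1728 t=4:+1/3456 = -7/34560; 3j²(6 4 4; -1 0 1) = Δ·Π!·Σ² = 7/858  (sign +1)
B: Δ: 6! 6! 2! / 15! → 1/1261260; sum: t=1:−1/28800 t=2:+1/34560 = -1/172800; 3j²(6 4 4; 4 -1 -3) = Δ·Π!·Σ² = 1/1430  (sign +1)
I_A²/I_B² = (7/858)/(1/1430) = 35/3

35/3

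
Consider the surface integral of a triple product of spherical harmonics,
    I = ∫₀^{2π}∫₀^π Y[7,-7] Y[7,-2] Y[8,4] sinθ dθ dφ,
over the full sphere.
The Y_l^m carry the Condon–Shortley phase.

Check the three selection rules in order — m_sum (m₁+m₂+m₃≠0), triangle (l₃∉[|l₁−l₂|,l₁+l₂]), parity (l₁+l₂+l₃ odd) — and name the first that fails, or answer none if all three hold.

azimuthal sum: -7 − 2 + 4 = -5  ✗
0 ≤ 8 ≤ 14 (triangle on l)
L = 7 + 7 + 8 = 22 (even)

m_sum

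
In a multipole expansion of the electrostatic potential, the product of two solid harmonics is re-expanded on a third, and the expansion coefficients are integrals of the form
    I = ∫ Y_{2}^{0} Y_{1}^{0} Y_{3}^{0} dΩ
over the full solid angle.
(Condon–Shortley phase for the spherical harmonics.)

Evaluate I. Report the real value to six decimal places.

0.247767

Rules hold: Σm=0, L=6 even, 1≤3≤3.
N = 5·3·7 = 105
Δ = 0!·4!·2!/7! = 1/105
Racah Σ t=0..0: t=0:+1/4 = 1/4
⇒ 3j(2 1 3; 0 0 0)² = 3/35, sgn -1
(m-triple is (0,0,0) — same symbol as above.)
4πI² = N·(3j₀)²·(3jₘ)² = 27/35
I = +1·√(0.771429/4π) = 0.24776670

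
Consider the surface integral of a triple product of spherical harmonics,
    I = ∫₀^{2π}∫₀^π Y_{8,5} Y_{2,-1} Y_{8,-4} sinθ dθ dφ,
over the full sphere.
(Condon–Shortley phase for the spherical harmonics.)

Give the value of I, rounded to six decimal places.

-0.175924

Rules hold: Σm=0, L=18 even, 6≤8≤10.
N = 17·5·17 = 1445
Δ = 2!·14!·2!/19! = 1/348840
Racah Σ t=0..2: t=0:+1/116121600 t=1:−1/25401600 t=2:+1/116121600 = -1/45158400
⇒ 3j(8 2 8; 0 0 0)² = 24/1615, sgn -1
Racah Σ t=0..1: t=0:+1/479001600 t=1:−1/1916006400 = 1/638668800
⇒ 3j(8 2 8; 5 -1 -4)² = 117/6460, sgn +1
4πI² = N·(3j₀)²·(3jₘ)² = 702/1805
I = -1·√(0.38892/4π) = -0.17592397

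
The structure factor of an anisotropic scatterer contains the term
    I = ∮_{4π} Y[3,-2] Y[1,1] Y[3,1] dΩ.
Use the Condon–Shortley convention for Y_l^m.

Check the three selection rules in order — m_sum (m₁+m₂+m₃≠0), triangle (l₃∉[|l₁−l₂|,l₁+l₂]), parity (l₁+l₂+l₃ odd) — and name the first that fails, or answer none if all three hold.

parity

Σmᵢ = 0  ✓
l₃∈[|l₁−l₂|,l₁+l₂]=[2,4], have l₃=3  ✓
Σlᵢ = 7 ⇒ odd  ✗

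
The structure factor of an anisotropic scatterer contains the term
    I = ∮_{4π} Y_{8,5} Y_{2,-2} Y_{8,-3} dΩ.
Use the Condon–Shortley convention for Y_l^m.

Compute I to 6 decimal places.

0.151411

Checks pass: Σm=0; 18 even; l₃=8∈[6,10].
(2·8+1)(2·2+1)(2·8+1) = 1445
Δ: 2! 14! 2! / 19! → 1/348840
sum: t=0:+1/116121600 t=1:−1/25401600 t=2:+1/116121600 = -1/45158400
3j²(8 2 8; 0 0 0) = Δ·Π!·Σ² = 24/1615  (sign -1)
sum: t=0:+1/958003200 = 1/958003200
3j²(8 2 8; 5 -2 -3) = Δ·Π!·Σ² = 13/969  (sign -1)
combine: 4πI² = 1445·24/1615·13/969 = 104/361
take √, sign +1: I = 0.15141125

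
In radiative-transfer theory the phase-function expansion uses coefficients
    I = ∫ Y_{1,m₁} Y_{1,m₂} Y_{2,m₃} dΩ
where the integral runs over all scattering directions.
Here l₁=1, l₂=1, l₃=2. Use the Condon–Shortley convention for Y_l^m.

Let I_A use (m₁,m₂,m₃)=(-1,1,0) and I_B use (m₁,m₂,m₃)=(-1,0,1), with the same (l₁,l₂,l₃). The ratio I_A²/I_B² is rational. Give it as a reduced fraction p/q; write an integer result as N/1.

l's match ⇒ only the (l;m) 3-j factors differ between A and B.
A: triangle coeff Δ(1,1,2) = 1/30; Σ_t [0,0]: t=0:+1/4 = 1/4; (3j)²=1/30 [(1 1 2; -1 1 0)], sign=+1
B: triangle coeff Δ(1,1,2) = 1/30; Σ_t [0,0]: t=0:+1/2 = 1/2; (3j)²=1/10 [(1 1 2; -1 0 1)], sign=-1
I_A²/I_B² = (1/30)/(1/10) = 1/3

1/3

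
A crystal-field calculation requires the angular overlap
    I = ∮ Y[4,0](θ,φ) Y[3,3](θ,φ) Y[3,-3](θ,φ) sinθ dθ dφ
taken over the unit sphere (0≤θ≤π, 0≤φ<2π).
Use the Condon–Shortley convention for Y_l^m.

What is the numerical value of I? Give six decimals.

m-sum 0 ✓  L=10 even ✓  1≤3≤7 ✓
Π(2lᵢ+1) = 9×7×7 = 441
triangle coeff Δ(4,3,3) = 1/34650
Σ_t [1,3]: t=1:−1/72 t=2:+1/16 t=3:−1/72 = 5/144
(3j)²=2/77 [(4 3 3; 0 0 0)], sign=-1
Σ_t [4,4]: t=4:+1/1152 = 1/1152
(3j)²=1/154 [(4 3 3; 0 3 -3)], sign=+1
⇒ 4πI² = 9/121
I = (-1)√(9/121/(4π)) = -0.07693494

-0.076935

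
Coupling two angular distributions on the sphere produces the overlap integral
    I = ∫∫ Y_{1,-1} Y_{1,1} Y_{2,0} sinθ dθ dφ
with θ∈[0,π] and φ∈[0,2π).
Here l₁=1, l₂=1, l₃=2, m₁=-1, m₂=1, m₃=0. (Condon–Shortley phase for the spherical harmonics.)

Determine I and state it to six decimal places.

m-sum 0 ✓  L=4 even ✓  0≤2≤2 ✓
Π(2lᵢ+1) = 3×3×5 = 45
triangle coeff Δ(1,1,2) = 1/30
Σ_t [0,0]: t=0:+1/1 = 1/1
(3j)²=2/15 [(1 1 2; 0 0 0)], sign=+1
Σ_t [0,0]: t=0:+1/4 = 1/4
(3j)²=1/30 [(1 1 2; -1 1 0)], sign=+1
⇒ 4πI² = 1/5
I = (+1)√(1/5/(4π)) = 0.12615663

0.126157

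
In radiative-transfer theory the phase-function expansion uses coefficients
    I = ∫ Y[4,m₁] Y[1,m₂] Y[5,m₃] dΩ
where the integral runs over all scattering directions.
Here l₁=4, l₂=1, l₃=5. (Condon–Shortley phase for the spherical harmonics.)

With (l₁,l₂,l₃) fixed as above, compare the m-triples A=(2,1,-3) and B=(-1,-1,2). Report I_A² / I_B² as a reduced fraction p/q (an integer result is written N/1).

l's match ⇒ only the (l;m) 3-j factors differ between A and B.
A: triangle coeff Δ(4,1,5) = 1/495; Σ_t [0,0]: t=0:+1/2880 = 1/2880; (3j)²=28/495 [(4 1 5; 2 1 -3)], sign=+1
B: triangle coeff Δ(4,1,5) = 1/495; Σ_t [0,0]: t=0:+1/1440 = 1/1440; (3j)²=7/165 [(4 1 5; -1 -1 2)], sign=-1
I_A²/I_B² = (28/495)/(7/165) = 4/3

4/3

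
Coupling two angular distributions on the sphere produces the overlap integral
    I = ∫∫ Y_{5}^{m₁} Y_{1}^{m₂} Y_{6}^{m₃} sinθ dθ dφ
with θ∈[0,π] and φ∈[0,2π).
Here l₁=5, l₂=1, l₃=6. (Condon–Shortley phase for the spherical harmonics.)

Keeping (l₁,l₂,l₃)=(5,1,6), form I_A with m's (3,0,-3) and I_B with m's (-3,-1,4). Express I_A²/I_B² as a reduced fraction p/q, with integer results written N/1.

3/5

Shared (l₁,l₂,l₃)=(5,1,6): N and (l;000)² cancel in I_A²/I_B².
A: Δ = 0!·10!·2!/13! = 1/858; Racah Σ t=0..0: t=0:+1/80640 = 1/80640; ⇒ 3j(5 1 6; 3 0 -3)² = 9/286, sgn -1
B: Δ = 0!·10!·2!/13! = 1/858; Racah Σ t=0..0: t=0:+1/161280 = 1/161280; ⇒ 3j(5 1 6; -3 -1 4)² = 15/286, sgn +1
I_A²/I_B² = (9/286)/(15/286) = 3/5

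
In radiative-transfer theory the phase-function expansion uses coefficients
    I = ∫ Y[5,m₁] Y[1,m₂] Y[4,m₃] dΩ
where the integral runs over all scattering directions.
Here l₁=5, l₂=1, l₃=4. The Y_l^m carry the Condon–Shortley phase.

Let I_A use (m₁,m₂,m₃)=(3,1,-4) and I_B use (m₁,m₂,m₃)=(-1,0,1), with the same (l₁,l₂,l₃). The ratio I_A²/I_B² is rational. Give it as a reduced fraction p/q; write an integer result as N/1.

Same 5,1,4: normalisation and zero-m 3j drop out of the ratio.
A: Δ: 2! 8! 0! / 11! → 1/495; sum: t=2:+1/80640 = 1/80640; 3j²(5 1 4; 3 1 -4) = Δ·Π!·Σ² = 1/495  (sign +1)
B: Δ: 2! 8! 0! / 11! → 1/495; sum: t=1:−1/720 = -1/720; 3j²(5 1 4; -1 0 1) = Δ·Π!·Σ² = 8/165  (sign +1)
I_A²/I_B² = (1/495)/(8/165) = 1/24

1/24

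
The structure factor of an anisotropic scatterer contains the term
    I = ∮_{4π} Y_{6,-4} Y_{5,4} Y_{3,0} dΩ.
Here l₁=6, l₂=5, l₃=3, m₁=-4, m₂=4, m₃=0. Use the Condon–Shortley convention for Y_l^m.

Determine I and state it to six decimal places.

-0.139560

Rules hold: Σm=0, L=14 even, 1≤3≤11.
N = 13·11·7 = 1001
Δ = 8!·4!·2!/15! = 1/675675
Racah Σ t=3..5: t=3:−1/8640 t=4:+1/2304 t=5:−1/8640 = 7/34560
⇒ 3j(6 5 3; 0 0 0)² = 7/429, sgn -1
Racah Σ t=7..8: t=7:−1/60480 t=8:+1/161280 = -1/96768
⇒ 3j(6 5 3; -4 4 0)² = 15/1001, sgn +1
4πI² = N·(3j₀)²·(3jₘ)² = 35/143
I = -1·√(0.244755/4π) = -0.13956004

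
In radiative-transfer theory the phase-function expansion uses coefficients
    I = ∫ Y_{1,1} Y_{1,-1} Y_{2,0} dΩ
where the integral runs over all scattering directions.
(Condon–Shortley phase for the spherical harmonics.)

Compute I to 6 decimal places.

0.126157

Checks pass: Σm=0; 4 even; l₃=2∈[0,2].
(2·1+1)(2·1+1)(2·2+1) = 45
Δ: 0! 2! 2! / 5! → 1/30
sum: t=0:+1/1 = 1/1
3j²(1 1 2; 0 0 0) = Δ·Π!·Σ² = 2/15  (sign +1)
sum: t=0:+1/4 = 1/4
3j²(1 1 2; 1 -1 0) = Δ·Π!·Σ² = 1/30  (sign +1)
combine: 4πI² = 45·2/15·1/30 = 1/5
take √, sign +1: I = 0.12615663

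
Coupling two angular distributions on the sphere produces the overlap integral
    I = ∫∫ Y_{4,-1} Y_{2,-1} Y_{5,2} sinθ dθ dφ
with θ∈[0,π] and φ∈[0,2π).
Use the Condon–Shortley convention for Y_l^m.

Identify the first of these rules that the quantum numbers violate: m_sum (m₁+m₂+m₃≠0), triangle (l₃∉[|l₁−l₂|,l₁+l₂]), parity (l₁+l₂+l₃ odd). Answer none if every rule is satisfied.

parity

m₁+m₂+m₃ = -1 − 1 + 2 = 0  ✓
triangle: |4−2|=2 ≤ l₃=5 ≤ 4+2=6  ✓
parity: l₁+l₂+l₃ = 11 is odd  ✗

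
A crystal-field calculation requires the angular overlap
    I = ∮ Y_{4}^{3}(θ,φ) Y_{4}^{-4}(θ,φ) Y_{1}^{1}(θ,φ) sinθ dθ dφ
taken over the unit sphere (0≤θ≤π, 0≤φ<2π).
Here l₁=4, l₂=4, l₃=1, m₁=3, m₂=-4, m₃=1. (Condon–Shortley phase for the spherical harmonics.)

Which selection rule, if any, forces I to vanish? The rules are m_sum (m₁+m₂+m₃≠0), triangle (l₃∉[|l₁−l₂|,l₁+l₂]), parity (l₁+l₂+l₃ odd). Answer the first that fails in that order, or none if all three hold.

Σmᵢ = 0  ✓
l₃∈[|l₁−l₂|,l₁+l₂]=[0,8], have l₃=1  ✓
Σlᵢ = 9 ⇒ odd  ✗

parity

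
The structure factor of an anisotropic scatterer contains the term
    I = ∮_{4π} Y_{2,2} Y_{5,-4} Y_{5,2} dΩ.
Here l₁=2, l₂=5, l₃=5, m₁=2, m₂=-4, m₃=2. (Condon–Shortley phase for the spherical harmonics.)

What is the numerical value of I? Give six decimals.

-0.137240

Rules hold: Σm=0, L=12 even, 3≤5≤7.
N = 5·11·11 = 605
Δ = 2!·2!·8!/13! = 1/38610
Racah Σ t=0..2: t=0:+1/2880 t=1:−1/576 t=2:+1/2880 = -1/960
⇒ 3j(2 5 5; 0 0 0)² = 10/429, sgn +1
Racah Σ t=0..0: t=0:+1/20160 = 1/20160
⇒ 3j(2 5 5; 2 -4 2)² = 12/715, sgn -1
4πI² = N·(3j₀)²·(3jₘ)² = 40/169
I = -1·√(0.236686/4π) = -0.13724032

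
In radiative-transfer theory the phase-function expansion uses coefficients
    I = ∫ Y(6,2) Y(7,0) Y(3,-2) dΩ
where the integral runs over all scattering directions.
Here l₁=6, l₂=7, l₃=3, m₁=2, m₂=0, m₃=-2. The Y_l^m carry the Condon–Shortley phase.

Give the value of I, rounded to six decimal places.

-0.160413

Rules hold: Σm=0, L=16 even, 1≤3≤13.
N = 13·15·7 = 1365
Δ = 10!·2!·4!/17! = 1/2042040
Racah Σ t=4..6: t=4:+1/207360 t=5:−1/57600 t=6:+1/207360 = -1/129600
⇒ 3j(6 7 3; 0 0 0)² = 168/12155, sgn +1
Racah Σ t=3..4: t=3:−1/725760 t=4:+1/207360 = 1/290304
⇒ 3j(6 7 3; 2 0 -2)² = 125/7293, sgn -1
4πI² = N·(3j₀)²·(3jₘ)² = 147000/454597
I = -1·√(0.323363/4π) = -0.16041333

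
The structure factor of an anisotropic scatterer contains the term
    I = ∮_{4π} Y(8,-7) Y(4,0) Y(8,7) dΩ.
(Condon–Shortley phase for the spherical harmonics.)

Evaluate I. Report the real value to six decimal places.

Checks pass: Σm=0; 20 even; l₃=8∈[4,12].
(2·8+1)(2·4+1)(2·8+1) = 2601
Δ: 4! 12! 4! / 21! → 1/185175900
sum: t=0:+1/557383680 t=1:−1/21772800 t=2:+1/8294400 t=3:−1/21772800 t=4:+1/557383680 = 1/30965760
3j²(8 4 8; 0 0 0) = Δ·Π!·Σ² = 36/4199  (sign +1)
sum: t=3:−1/17244057600 t=4:+1/22992076800 = -1/68976230400
3j²(8 4 8; -7 0 7) = Δ·Π!·Σ² = 13/11628  (sign +1)
combine: 4πI² = 2601·36/4199·13/11628 = 9/361
take √, sign +1: I = 0.04454128

0.044541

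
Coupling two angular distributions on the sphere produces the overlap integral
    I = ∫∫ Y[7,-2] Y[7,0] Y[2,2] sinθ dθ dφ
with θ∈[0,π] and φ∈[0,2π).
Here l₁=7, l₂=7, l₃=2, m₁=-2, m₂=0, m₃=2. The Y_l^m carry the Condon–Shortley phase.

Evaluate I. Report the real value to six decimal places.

-0.192231

m-sum 0 ✓  L=16 even ✓  0≤2≤14 ✓
Π(2lᵢ+1) = 15×15×5 = 1125
triangle coeff Δ(7,7,2) = 1/185640
Σ_t [5,7]: t=5:−1/2419200 t=6:+1/518400 t=7:−1/2419200 = 1/907200
(3j)²=56/3315 [(7 7 2; 0 0 0)], sign=+1
Σ_t [7,7]: t=7:−1/2419200 = -1/2419200
(3j)²=27/1105 [(7 7 2; -2 0 2)], sign=-1
⇒ 4πI² = 22680/48841
I = (-1)√(22680/48841/(4π)) = -0.19223140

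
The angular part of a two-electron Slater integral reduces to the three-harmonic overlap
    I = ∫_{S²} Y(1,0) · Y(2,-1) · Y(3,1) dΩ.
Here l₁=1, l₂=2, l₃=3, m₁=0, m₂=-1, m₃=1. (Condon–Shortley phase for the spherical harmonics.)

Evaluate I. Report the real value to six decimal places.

-0.233597

m-sum 0 ✓  L=6 even ✓  1≤3≤3 ✓
Π(2lᵢ+1) = 3×5×7 = 105
triangle coeff Δ(1,2,3) = 1/105
Σ_t [0,0]: t=0:+1/4 = 1/4
(3j)²=3/35 [(1 2 3; 0 0 0)], sign=-1
Σ_t [0,0]: t=0:+1/6 = 1/6
(3j)²=8/105 [(1 2 3; 0 -1 1)], sign=+1
⇒ 4πI² = 24/35
I = (-1)√(24/35/(4π)) = -0.23359668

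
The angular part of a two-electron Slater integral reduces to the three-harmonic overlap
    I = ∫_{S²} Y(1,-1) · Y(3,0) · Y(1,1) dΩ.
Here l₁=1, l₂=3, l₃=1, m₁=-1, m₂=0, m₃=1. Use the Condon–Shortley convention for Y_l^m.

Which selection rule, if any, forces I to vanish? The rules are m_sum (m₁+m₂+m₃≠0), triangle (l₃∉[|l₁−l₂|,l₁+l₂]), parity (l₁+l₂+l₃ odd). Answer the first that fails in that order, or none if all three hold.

triangle

Σmᵢ = 0  ✓
l₃∈[|l₁−l₂|,l₁+l₂]=[2,4], have l₃=1  ✗
Σlᵢ = 5 ⇒ odd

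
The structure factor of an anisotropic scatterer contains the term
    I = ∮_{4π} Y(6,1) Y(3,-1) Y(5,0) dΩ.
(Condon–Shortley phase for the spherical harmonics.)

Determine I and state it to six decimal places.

-0.077843

Rules hold: Σm=0, L=14 even, 3≤5≤9.
N = 13·7·11 = 1001
Δ = 4!·8!·2!/15! = 1/675675
Racah Σ t=1..3: t=1:−1/8640 t=2:+1/2304 t=3:−1/8640 = 7/34560
⇒ 3j(6 3 5; 0 0 0)² = 7/429, sgn -1
Racah Σ t=0..2: t=0:+1/34560 t=1:−1/3456 t=2:+1/5760 = -1/11520
⇒ 3j(6 3 5; 1 -1 0)² = 2/429, sgn +1
4πI² = N·(3j₀)²·(3jₘ)² = 98/1287
I = -1·√(0.0761461/4π) = -0.07784287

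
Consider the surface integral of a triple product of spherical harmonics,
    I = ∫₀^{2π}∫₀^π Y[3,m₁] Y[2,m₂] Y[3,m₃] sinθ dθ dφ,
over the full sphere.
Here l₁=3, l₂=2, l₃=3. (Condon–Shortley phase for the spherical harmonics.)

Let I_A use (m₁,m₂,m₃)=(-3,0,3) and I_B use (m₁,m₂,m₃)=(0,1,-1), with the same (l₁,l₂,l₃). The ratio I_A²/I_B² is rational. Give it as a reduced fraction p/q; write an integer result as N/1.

25/2

Shared (l₁,l₂,l₃)=(3,2,3): N and (l;000)² cancel in I_A²/I_B².
A: Δ = 2!·4!·2!/9! = 1/3780; Racah Σ t=2..2: t=2:+1/96 = 1/96; ⇒ 3j(3 2 3; -3 0 3)² = 5/84, sgn +1
B: Δ = 2!·4!·2!/9! = 1/3780; Racah Σ t=1..2: t=1:−1/8 t=2:+1/12 = -1/24; ⇒ 3j(3 2 3; 0 1 -1)² = 1/210, sgn -1
I_A²/I_B² = (5/84)/(1/210) = 25/2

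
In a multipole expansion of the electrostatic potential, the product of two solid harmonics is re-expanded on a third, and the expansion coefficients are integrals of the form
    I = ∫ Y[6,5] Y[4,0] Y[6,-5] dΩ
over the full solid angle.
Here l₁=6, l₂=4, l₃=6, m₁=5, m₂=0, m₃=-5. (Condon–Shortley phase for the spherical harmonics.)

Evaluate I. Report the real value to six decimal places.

Checks pass: Σm=0; 16 even; l₃=6∈[2,10].
(2·6+1)(2·4+1)(2·6+1) = 1521
Δ: 4! 8! 4! / 17! → 1/15315300
sum: t=0:+1/829440 t=1:−1/25920 t=2:+1/9216 t=3:−1/25920 t=4:+1/829440 = 7/207360
3j²(6 4 6; 0 0 0) = Δ·Π!·Σ² = 28/2431  (sign +1)
sum: t=0:+1/2903040 t=1:−1/1451520 = -1/2903040
3j²(6 4 6; 5 0 -5) = Δ·Π!·Σ² = 11/1547  (sign +1)
combine: 4πI² = 1521·28/2431·11/1547 = 36/289
take √, sign +1: I = 0.09956287

0.099563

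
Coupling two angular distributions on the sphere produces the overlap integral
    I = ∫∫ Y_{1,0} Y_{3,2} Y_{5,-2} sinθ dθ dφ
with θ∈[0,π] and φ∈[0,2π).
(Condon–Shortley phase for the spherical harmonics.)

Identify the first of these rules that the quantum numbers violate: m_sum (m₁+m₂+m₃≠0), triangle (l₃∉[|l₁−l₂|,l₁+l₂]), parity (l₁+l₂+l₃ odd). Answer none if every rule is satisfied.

triangle

m₁+m₂+m₃ = 0 + 2 − 2 = 0  ✓
triangle: |1−3|=2 ≤ l₃=5 ≤ 1+3=4  ✗
parity: l₁+l₂+l₃ = 9 is odd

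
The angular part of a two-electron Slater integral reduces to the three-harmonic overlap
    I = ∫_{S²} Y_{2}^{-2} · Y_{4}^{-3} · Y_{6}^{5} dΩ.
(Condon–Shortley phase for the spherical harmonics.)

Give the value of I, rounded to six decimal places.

Checks pass: Σm=0; 12 even; l₃=6∈[2,6].
(2·2+1)(2·4+1)(2·6+1) = 585
Δ: 0! 4! 8! / 13! → 1/6435
sum: t=0:+1/2304 = 1/2304
3j²(2 4 6; 0 0 0) = Δ·Π!·Σ² = 5/143  (sign +1)
sum: t=0:+1/120960 = 1/120960
3j²(2 4 6; -2 -3 5) = Δ·Π!·Σ² = 2/39  (sign -1)
combine: 4πI² = 585·5/143·2/39 = 150/143
take √, sign -1: I = -0.28891672

-0.288917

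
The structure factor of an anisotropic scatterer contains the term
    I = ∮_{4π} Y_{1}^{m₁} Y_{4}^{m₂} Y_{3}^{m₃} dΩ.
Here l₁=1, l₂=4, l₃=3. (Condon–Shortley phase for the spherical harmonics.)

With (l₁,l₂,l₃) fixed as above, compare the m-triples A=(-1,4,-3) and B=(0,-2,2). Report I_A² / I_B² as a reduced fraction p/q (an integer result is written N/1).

7/3

Shared (l₁,l₂,l₃)=(1,4,3): N and (l;000)² cancel in I_A²/I_B².
A: Δ = 2!·0!·6!/9! = 1/252; Racah Σ t=2..2: t=2:+1/1440 = 1/1440; ⇒ 3j(1 4 3; -1 4 -3)² = 1/9, sgn +1
B: Δ = 2!·0!·6!/9! = 1/252; Racah Σ t=1..1: t=1:−1/120 = -1/120; ⇒ 3j(1 4 3; 0 -2 2)² = 1/21, sgn +1
I_A²/I_B² = (1/9)/(1/21) = 7/3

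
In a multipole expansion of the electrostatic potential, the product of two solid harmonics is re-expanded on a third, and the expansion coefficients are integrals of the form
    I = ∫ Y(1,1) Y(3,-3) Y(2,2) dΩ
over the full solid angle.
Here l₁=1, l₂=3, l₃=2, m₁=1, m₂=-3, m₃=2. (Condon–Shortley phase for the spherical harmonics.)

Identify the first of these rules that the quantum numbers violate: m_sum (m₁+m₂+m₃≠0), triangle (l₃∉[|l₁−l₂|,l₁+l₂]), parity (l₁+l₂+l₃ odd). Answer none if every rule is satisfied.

azimuthal sum: 1 − 3 + 2 = 0  ✓
2 ≤ 2 ≤ 4 (triangle on l)  ✓
L = 1 + 3 + 2 = 6 (even)  ✓

none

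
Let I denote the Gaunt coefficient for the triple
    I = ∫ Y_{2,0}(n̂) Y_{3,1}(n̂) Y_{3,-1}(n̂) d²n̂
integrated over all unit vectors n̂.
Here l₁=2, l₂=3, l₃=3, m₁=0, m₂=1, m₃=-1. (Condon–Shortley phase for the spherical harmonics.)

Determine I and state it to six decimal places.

-0.126157

m-sum 0 ✓  L=8 even ✓  1≤3≤5 ✓
Π(2lᵢ+1) = 5×7×7 = 245
triangle coeff Δ(2,3,3) = 1/3780
Σ_t [0,2]: t=0:+1/24 t=1:−1/4 t=2:+1/24 = -1/6
(3j)²=4/105 [(2 3 3; 0 0 0)], sign=+1
Σ_t [0,2]: t=0:+1/96 t=1:−1/6 t=2:+1/16 = -3/32
(3j)²=3/140 [(2 3 3; 0 1 -1)], sign=-1
⇒ 4πI² = 1/5
I = (-1)√(1/5/(4π)) = -0.12615663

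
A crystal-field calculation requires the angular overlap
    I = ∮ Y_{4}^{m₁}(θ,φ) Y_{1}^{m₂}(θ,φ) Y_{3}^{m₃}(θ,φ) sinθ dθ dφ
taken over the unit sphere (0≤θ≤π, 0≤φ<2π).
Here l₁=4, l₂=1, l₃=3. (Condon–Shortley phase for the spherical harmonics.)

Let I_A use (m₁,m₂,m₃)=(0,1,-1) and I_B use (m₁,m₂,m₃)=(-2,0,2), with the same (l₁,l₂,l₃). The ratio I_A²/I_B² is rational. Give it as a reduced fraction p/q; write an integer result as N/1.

1/2

l's match ⇒ only the (l;m) 3-j factors differ between A and B.
A: triangle coeff Δ(4,1,3) = 1/252; Σ_t [2,2]: t=2:+1/96 = 1/96; (3j)²=1/42 [(4 1 3; 0 1 -1)], sign=+1
B: triangle coeff Δ(4,1,3) = 1/252; Σ_t [1,1]: t=1:−1/120 = -1/120; (3j)²=1/21 [(4 1 3; -2 0 2)], sign=+1
I_A²/I_B² = (1/42)/(1/21) = 1/2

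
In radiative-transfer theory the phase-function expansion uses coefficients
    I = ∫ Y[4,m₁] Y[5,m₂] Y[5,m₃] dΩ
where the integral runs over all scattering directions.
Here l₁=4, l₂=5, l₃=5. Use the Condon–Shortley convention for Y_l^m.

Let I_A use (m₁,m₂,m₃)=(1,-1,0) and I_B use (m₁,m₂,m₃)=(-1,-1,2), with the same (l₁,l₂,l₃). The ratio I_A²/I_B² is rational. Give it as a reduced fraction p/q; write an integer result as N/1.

Shared (l₁,l₂,l₃)=(4,5,5): N and (l;000)² cancel in I_A²/I_B².
A: Δ = 4!·4!·6!/15! = 1/3153150; Racah Σ t=0..3: t=0:+1/6912 t=1:−1/864 t=2:+1/1152 t=3:−1/17280 = -7/34560; ⇒ 3j(4 5 5; 1 -1 0)² = 1/429, sgn +1
B: Δ = 4!·4!·6!/15! = 1/3153150; Racah Σ t=1..4: t=1:−1/5184 t=2:+1/1152 t=3:−1/2880 t=4:+1/103680 = 7/20736; ⇒ 3j(4 5 5; -1 -1 2)² = 35/2574, sgn -1
I_A²/I_B² = (1/429)/(35/2574) = 6/35

6/35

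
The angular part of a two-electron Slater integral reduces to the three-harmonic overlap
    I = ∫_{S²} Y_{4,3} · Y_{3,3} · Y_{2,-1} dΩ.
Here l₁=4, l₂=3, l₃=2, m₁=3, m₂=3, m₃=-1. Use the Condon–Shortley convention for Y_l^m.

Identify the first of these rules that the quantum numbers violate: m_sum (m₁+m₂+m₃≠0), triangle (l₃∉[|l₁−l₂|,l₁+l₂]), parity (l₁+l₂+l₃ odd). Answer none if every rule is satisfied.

Σmᵢ = 5  ✗
l₃∈[|l₁−l₂|,l₁+l₂]=[1,7], have l₃=2
Σlᵢ = 9 ⇒ odd

m_sum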